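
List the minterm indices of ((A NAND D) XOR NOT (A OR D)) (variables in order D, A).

Σm(1, 2) = (NOT D AND A) OR (D AND NOT A)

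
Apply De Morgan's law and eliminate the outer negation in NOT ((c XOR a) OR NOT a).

NOT (c XOR a) AND a
De Morgan's: NOT(OR of terms) = AND of negations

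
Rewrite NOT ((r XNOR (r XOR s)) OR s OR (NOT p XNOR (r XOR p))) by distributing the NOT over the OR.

NOT (r XNOR (r XOR s)) AND NOT s AND NOT (NOT p XNOR (r XOR p))
De Morgan's: NOT(OR of terms) = AND of negations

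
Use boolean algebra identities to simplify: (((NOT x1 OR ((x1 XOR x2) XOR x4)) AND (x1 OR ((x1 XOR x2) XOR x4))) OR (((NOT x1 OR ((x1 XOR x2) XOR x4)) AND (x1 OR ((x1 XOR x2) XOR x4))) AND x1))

By absorption (E OR (E AND v) = E) then distribution ((E OR v) AND (E OR NOT v) = E):
= ((x1 XOR x2) XOR x4)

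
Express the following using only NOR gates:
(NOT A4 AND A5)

(((A4 NOR A4) NOR (A4 NOR A4)) NOR (A5 NOR A5))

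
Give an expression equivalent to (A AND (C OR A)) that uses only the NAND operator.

((A NAND ((C NAND C) NAND (A NAND A))) NAND (A NAND ((C NAND C) NAND (A NAND A))))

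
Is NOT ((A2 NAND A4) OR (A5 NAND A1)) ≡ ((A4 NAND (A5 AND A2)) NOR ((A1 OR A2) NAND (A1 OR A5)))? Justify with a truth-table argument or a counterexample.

No. Counterexample: with A1=0, A5=1, A4=1, A2=1, Expression 1 = 0 but Expression 2 = 1.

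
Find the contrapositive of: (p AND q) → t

Contrapositive: NOT t → NOT (p AND q)
Note: A statement and its contrapositive are logically equivalent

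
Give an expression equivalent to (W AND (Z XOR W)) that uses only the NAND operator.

((W NAND ((Z NAND (Z NAND W)) NAND (W NAND (Z NAND W)))) NAND (W NAND ((Z NAND (Z NAND W)) NAND (W NAND (Z NAND W)))))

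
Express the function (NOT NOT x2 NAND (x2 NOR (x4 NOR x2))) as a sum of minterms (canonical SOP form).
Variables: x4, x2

Σm(0, 1, 2, 3) = (NOT x4 AND NOT x2) OR (NOT x4 AND x2) OR (x4 AND NOT x2) OR (x4 AND x2)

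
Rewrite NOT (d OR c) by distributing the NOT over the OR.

NOT d AND NOT c
De Morgan's: NOT(OR of terms) = AND of negations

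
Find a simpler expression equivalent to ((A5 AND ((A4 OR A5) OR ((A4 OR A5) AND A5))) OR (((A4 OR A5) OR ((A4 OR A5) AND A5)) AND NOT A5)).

By distribution ((E AND v) OR (E AND NOT v) = E) then absorption (E OR (E AND v) = E):
= (A4 OR A5)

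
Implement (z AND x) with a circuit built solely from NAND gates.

((z NAND x) NAND (z NAND x))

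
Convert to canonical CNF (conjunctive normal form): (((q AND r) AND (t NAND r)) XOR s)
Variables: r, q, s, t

(r OR q OR s OR t) AND (r OR q OR s OR NOT t) AND (r OR NOT q OR s OR t) AND (r OR NOT q OR s OR NOT t) AND (NOT r OR q OR s OR t) AND (NOT r OR q OR s OR NOT t) AND (NOT r OR NOT q OR s OR NOT t) AND (NOT r OR NOT q OR NOT s OR t)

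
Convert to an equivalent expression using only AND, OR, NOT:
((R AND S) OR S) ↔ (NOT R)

(((R AND S) OR S) AND (NOT R)) OR (NOT ((R AND S) OR S) AND R)
(Biconditional = both true or both false)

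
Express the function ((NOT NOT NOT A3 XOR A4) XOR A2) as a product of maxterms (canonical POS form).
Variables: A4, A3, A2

ΠM(1, 2, 4, 7) = (A4 OR A3 OR NOT A2) AND (A4 OR NOT A3 OR A2) AND (NOT A4 OR A3 OR A2) AND (NOT A4 OR NOT A3 OR NOT A2)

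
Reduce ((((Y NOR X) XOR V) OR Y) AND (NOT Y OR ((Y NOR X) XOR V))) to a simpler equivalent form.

By distribution ((E OR v) AND (E OR NOT v) = E):
= ((Y NOR X) XOR V)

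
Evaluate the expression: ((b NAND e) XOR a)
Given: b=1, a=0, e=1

Substituting: ((1 NAND 1) XOR 0)
= 0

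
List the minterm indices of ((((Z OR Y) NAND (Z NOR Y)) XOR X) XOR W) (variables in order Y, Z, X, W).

Σm(0, 3, 4, 7, 8, 11, 12, 15) = (NOT Y AND NOT Z AND NOT X AND NOT W) OR (NOT Y AND NOT Z AND X AND W) OR (NOT Y AND Z AND NOT X AND NOT W) OR (NOT Y AND Z AND X AND W) OR (Y AND NOT Z AND NOT X AND NOT W) OR (Y AND NOT Z AND X AND W) OR (Y AND Z AND NOT X AND NOT W) OR (Y AND Z AND X AND W)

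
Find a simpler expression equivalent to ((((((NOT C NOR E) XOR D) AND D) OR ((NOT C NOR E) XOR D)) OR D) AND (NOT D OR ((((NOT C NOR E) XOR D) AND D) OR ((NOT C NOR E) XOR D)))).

By distribution ((E OR v) AND (E OR NOT v) = E) then absorption (E OR (E AND v) = E):
= ((NOT C NOR E) XOR D)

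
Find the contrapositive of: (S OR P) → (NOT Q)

Contrapositive: Q → NOT (S OR P)
Note: A statement and its contrapositive are logically equivalent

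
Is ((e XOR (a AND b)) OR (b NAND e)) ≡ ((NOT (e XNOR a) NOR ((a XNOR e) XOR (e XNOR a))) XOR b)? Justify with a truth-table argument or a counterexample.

No. Counterexample: with a=0, b=0, e=1, Expression 1 = 1 but Expression 2 = 0.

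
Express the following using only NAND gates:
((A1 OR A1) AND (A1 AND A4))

((((A1 NAND A1) NAND (A1 NAND A1)) NAND ((A1 NAND A4) NAND (A1 NAND A4))) NAND (((A1 NAND A1) NAND (A1 NAND A1)) NAND ((A1 NAND A4) NAND (A1 NAND A4))))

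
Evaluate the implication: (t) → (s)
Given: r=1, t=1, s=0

Antecedent (t) = 1; consequent (s) = 0.
1 → 0 = 0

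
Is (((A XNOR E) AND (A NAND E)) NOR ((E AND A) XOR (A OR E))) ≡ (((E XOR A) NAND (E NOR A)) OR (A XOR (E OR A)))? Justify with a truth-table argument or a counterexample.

No. Counterexample: with A=0, E=0, Expression 1 = 0 but Expression 2 = 1.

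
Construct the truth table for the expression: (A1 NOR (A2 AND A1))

A2 | A1 | Output
----------------
0 | 0 | 1
0 | 1 | 0
1 | 0 | 1
1 | 1 | 0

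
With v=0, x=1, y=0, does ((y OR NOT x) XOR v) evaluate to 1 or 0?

Substituting: ((0 OR NOT 1) XOR 0)
= 0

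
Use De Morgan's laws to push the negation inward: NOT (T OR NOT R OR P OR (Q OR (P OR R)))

NOT T AND R AND NOT P AND NOT (Q OR (P OR R))
De Morgan's: NOT(OR of terms) = AND of negations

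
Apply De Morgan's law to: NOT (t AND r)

NOT t OR NOT r
De Morgan's: NOT(AND of terms) = OR of negations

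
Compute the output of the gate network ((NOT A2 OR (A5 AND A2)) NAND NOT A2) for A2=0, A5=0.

Substituting: ((NOT 0 OR (0 AND 0)) NAND NOT 0)
= 0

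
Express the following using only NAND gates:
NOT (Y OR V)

(((Y NAND Y) NAND (V NAND V)) NAND ((Y NAND Y) NAND (V NAND V)))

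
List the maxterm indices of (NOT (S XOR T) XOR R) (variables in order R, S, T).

ΠM(1, 2, 4, 7) = (R OR S OR NOT T) AND (R OR NOT S OR T) AND (NOT R OR S OR T) AND (NOT R OR NOT S OR NOT T)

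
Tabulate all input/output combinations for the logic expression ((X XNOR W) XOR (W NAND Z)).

X | W | Z | Output
------------------
0 | 0 | 0 | 0
0 | 0 | 1 | 0
0 | 1 | 0 | 1
0 | 1 | 1 | 0
1 | 0 | 0 | 1
1 | 0 | 1 | 1
1 | 1 | 0 | 0
1 | 1 | 1 | 1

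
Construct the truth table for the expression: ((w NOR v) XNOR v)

v | w | Output
--------------
0 | 0 | 0
0 | 1 | 1
1 | 0 | 0
1 | 1 | 0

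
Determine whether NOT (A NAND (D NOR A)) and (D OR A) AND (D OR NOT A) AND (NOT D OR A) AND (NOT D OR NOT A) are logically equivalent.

Yes, they are equivalent — the two output columns agree on all 4 assignments:
D | A | Expression 1 | Expression 2
-----------------------------------
0 | 0 | 0 | 0
0 | 1 | 0 | 0
1 | 0 | 0 | 0
1 | 1 | 0 | 0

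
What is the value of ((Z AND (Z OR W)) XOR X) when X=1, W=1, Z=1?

Substituting: ((1 AND (1 OR 1)) XOR 1)
= 0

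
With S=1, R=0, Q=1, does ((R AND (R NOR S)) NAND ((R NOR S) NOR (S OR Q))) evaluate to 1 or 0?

Substituting: ((0 AND (0 NOR 1)) NAND ((0 NOR 1) NOR (1 OR 1)))
= 1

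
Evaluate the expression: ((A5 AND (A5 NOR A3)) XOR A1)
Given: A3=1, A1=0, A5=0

Substituting: ((0 AND (0 NOR 1)) XOR 0)
= 0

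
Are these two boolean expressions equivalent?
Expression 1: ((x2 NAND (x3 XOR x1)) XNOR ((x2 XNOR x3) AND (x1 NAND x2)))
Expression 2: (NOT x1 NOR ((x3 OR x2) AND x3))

No. Counterexample: with x3=0, x2=0, x1=0, Expression 1 = 1 but Expression 2 = 0.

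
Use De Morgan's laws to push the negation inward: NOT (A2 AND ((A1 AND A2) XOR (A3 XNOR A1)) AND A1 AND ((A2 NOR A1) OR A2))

NOT A2 OR NOT ((A1 AND A2) XOR (A3 XNOR A1)) OR NOT A1 OR NOT ((A2 NOR A1) OR A2)
De Morgan's: NOT(AND of terms) = OR of negations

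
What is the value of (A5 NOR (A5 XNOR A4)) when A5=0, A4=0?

Substituting: (0 NOR (0 XNOR 0))
= 0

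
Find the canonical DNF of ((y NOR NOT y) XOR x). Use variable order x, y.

(x AND NOT y) OR (x AND y)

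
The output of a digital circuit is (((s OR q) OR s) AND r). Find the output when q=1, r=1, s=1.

Substituting: (((1 OR 1) OR 1) AND 1)
= 1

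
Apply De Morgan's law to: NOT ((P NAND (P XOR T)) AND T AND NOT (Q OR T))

NOT (P NAND (P XOR T)) OR NOT T OR (Q OR T)
De Morgan's: NOT(AND of terms) = OR of negations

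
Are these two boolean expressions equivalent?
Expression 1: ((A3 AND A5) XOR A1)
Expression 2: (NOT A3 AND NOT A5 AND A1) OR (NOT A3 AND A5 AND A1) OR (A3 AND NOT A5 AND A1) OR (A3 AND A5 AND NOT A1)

Yes, they are equivalent — the two output columns agree on all 8 assignments:
A3 | A5 | A1 | Expression 1 | Expression 2
------------------------------------------
0 | 0 | 0 | 0 | 0
0 | 0 | 1 | 1 | 1
0 | 1 | 0 | 0 | 0
0 | 1 | 1 | 1 | 1
1 | 0 | 0 | 0 | 0
1 | 0 | 1 | 1 | 1
1 | 1 | 0 | 1 | 1
1 | 1 | 1 | 0 | 0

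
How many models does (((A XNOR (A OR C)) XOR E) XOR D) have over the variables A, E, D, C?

Satisfying assignments: (0,0,0,0), (0,0,1,1), (0,1,0,1), (0,1,1,0), (1,0,0,0), (1,0,0,1), (1,1,1,0), (1,1,1,1)
Count: 8 out of 16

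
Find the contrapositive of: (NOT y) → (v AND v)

Contrapositive: NOT (v AND v) → y
Note: A statement and its contrapositive are logically equivalent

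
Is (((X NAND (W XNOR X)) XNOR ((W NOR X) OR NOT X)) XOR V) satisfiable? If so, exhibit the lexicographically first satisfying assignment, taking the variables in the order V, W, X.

V=0, W=0, X=0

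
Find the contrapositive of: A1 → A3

Contrapositive: NOT A3 → NOT A1
Note: A statement and its contrapositive are logically equivalent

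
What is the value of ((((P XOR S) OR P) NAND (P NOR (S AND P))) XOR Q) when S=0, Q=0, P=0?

Substituting: ((((0 XOR 0) OR 0) NAND (0 NOR (0 AND 0))) XOR 0)
= 1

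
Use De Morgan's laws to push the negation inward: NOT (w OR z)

NOT w AND NOT z
De Morgan's: NOT(OR of terms) = AND of negations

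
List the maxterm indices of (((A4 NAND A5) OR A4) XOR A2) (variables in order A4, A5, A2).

ΠM(1, 3, 5, 7) = (A4 OR A5 OR NOT A2) AND (A4 OR NOT A5 OR NOT A2) AND (NOT A4 OR A5 OR NOT A2) AND (NOT A4 OR NOT A5 OR NOT A2)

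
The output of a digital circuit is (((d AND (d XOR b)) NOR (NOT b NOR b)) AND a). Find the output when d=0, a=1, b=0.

Substituting: (((0 AND (0 XOR 0)) NOR (NOT 0 NOR 0)) AND 1)
= 1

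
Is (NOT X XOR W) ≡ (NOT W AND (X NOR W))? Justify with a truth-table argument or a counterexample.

No. Counterexample: with X=1, W=1, Expression 1 = 1 but Expression 2 = 0.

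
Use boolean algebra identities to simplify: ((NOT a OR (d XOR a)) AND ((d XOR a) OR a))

By distribution ((E OR v) AND (E OR NOT v) = E):
= (d XOR a)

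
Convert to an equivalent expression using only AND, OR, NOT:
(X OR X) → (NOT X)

NOT (X OR X) OR (NOT X)
(Implication elimination: A → B = NOT A OR B)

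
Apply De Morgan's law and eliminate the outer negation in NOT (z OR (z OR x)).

NOT z AND NOT (z OR x)
De Morgan's: NOT(OR of terms) = AND of negations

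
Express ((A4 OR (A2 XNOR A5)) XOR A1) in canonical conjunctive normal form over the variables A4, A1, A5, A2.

(A4 OR A1 OR A5 OR NOT A2) AND (A4 OR A1 OR NOT A5 OR A2) AND (A4 OR NOT A1 OR A5 OR A2) AND (A4 OR NOT A1 OR NOT A5 OR NOT A2) AND (NOT A4 OR NOT A1 OR A5 OR A2) AND (NOT A4 OR NOT A1 OR A5 OR NOT A2) AND (NOT A4 OR NOT A1 OR NOT A5 OR A2) AND (NOT A4 OR NOT A1 OR NOT A5 OR NOT A2)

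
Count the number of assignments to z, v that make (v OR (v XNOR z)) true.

Satisfying assignments: (0,0), (0,1), (1,1)
Count: 3 out of 4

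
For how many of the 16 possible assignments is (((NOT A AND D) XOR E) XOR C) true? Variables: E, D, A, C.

Satisfying assignments: (0,0,0,1), (0,0,1,1), (0,1,0,0), (0,1,1,1), (1,0,0,0), (1,0,1,0), (1,1,0,1), (1,1,1,0)
Count: 8 out of 16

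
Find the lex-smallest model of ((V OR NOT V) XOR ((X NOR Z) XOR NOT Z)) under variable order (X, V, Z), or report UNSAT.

X=0, V=0, Z=0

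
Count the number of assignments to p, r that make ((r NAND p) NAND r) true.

Satisfying assignments: (0,0), (1,0), (1,1)
Count: 3 out of 4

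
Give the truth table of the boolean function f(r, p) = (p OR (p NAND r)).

r | p | Output
--------------
0 | 0 | 1
0 | 1 | 1
1 | 0 | 1
1 | 1 | 1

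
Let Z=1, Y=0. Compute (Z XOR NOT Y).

Substituting: (1 XOR NOT 0)
= 0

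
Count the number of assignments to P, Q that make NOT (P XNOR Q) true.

Satisfying assignments: (0,1), (1,0)
Count: 2 out of 4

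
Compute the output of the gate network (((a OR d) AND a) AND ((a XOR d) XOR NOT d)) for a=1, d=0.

Substituting: (((1 OR 0) AND 1) AND ((1 XOR 0) XOR NOT 0))
= 0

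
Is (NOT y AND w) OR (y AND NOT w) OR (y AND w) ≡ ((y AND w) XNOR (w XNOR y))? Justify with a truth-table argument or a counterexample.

Yes, they are equivalent — the two output columns agree on all 4 assignments:
y | w | Expression 1 | Expression 2
-----------------------------------
0 | 0 | 0 | 0
0 | 1 | 1 | 1
1 | 0 | 1 | 1
1 | 1 | 1 | 1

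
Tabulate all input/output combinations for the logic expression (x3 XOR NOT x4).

x4 | x3 | Output
----------------
0 | 0 | 1
0 | 1 | 0
1 | 0 | 0
1 | 1 | 1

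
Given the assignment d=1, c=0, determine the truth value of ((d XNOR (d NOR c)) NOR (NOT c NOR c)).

Substituting: ((1 XNOR (1 NOR 0)) NOR (NOT 0 NOR 0))
= 1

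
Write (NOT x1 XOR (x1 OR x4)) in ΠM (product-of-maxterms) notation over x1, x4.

ΠM(1) = (x1 OR NOT x4)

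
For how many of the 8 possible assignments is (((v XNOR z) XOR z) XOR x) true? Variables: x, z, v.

Satisfying assignments: (0,0,0), (0,1,0), (1,0,1), (1,1,1)
Count: 4 out of 8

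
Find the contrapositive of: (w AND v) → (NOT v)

Contrapositive: v → NOT (w AND v)
Note: A statement and its contrapositive are logically equivalent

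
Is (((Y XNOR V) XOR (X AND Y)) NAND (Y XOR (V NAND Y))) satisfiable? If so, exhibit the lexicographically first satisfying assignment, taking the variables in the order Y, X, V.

Y=0, X=0, V=1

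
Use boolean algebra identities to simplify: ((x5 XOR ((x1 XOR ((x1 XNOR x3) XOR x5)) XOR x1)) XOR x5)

By XOR self-cancellation ((E XOR v) XOR v = E) then XOR self-cancellation ((E XOR v) XOR v = E):
= ((x1 XNOR x3) XOR x5)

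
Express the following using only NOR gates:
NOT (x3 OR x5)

(((x3 NOR x5) NOR (x3 NOR x5)) NOR ((x3 NOR x5) NOR (x3 NOR x5)))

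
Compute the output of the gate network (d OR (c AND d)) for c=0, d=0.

Substituting: (0 OR (0 AND 0))
= 0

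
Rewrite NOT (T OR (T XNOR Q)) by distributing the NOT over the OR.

NOT T AND NOT (T XNOR Q)
De Morgan's: NOT(OR of terms) = AND of negations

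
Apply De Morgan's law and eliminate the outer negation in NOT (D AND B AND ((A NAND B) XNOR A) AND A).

NOT D OR NOT B OR NOT ((A NAND B) XNOR A) OR NOT A
De Morgan's: NOT(AND of terms) = OR of negations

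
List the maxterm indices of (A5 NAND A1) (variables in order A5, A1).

ΠM(3) = (NOT A5 OR NOT A1)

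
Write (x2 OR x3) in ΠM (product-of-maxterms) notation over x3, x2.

ΠM(0) = (x3 OR x2)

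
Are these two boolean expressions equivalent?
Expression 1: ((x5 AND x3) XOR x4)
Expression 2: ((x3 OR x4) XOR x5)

No. Counterexample: with x3=0, x4=0, x5=1, Expression 1 = 0 but Expression 2 = 1.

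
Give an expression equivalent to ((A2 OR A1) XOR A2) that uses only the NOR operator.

((((((A2 NOR A1) NOR (A2 NOR A1)) NOR A2) NOR (((A2 NOR A1) NOR (A2 NOR A1)) NOR A2)) NOR ((((A2 NOR A1) NOR (A2 NOR A1)) NOR A2) NOR (((A2 NOR A1) NOR (A2 NOR A1)) NOR A2))) NOR ((((((A2 NOR A1) NOR (A2 NOR A1)) NOR ((A2 NOR A1) NOR (A2 NOR A1))) NOR (A2 NOR A2)) NOR ((((A2 NOR A1) NOR (A2 NOR A1)) NOR ((A2 NOR A1) NOR (A2 NOR A1))) NOR (A2 NOR A2))) NOR (((((A2 NOR A1) NOR (A2 NOR A1)) NOR ((A2 NOR A1) NOR (A2 NOR A1))) NOR (A2 NOR A2)) NOR ((((A2 NOR A1) NOR (A2 NOR A1)) NOR ((A2 NOR A1) NOR (A2 NOR A1))) NOR (A2 NOR A2)))))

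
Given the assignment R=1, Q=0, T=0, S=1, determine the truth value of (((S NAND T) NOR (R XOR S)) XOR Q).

Substituting: (((1 NAND 0) NOR (1 XOR 1)) XOR 0)
= 0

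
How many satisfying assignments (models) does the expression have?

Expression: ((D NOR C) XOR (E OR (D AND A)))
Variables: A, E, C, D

Satisfying assignments: (0,0,0,0), (0,1,0,1), (0,1,1,0), (0,1,1,1), (1,0,0,0), (1,0,0,1), (1,0,1,1), (1,1,0,1), (1,1,1,0), (1,1,1,1)
Count: 10 out of 16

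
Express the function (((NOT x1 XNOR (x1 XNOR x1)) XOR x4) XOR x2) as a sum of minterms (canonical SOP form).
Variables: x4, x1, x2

Σm(0, 3, 5, 6) = (NOT x4 AND NOT x1 AND NOT x2) OR (NOT x4 AND x1 AND x2) OR (x4 AND NOT x1 AND x2) OR (x4 AND x1 AND NOT x2)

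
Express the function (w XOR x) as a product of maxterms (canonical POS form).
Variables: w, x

ΠM(0, 3) = (w OR x) AND (NOT w OR NOT x)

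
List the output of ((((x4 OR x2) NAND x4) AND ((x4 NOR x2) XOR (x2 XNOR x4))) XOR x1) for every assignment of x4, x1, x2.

x4 | x1 | x2 | Output
---------------------
0 | 0 | 0 | 0
0 | 0 | 1 | 0
0 | 1 | 0 | 1
0 | 1 | 1 | 1
1 | 0 | 0 | 0
1 | 0 | 1 | 0
1 | 1 | 0 | 1
1 | 1 | 1 | 1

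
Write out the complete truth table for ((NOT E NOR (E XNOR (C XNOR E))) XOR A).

E | C | A | Output
------------------
0 | 0 | 0 | 0
0 | 0 | 1 | 1
0 | 1 | 0 | 0
0 | 1 | 1 | 1
1 | 0 | 0 | 1
1 | 0 | 1 | 0
1 | 1 | 0 | 0
1 | 1 | 1 | 1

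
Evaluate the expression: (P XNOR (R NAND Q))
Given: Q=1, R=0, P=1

Substituting: (1 XNOR (0 NAND 1))
= 1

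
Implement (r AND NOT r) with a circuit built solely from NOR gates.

((r NOR r) NOR ((r NOR r) NOR (r NOR r)))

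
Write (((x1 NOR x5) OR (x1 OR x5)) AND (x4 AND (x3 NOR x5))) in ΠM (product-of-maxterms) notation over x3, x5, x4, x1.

ΠM(0, 1, 4, 5, 6, 7, 8, 9, 10, 11, 12, 13, 14, 15) = (x3 OR x5 OR x4 OR x1) AND (x3 OR x5 OR x4 OR NOT x1) AND (x3 OR NOT x5 OR x4 OR x1) AND (x3 OR NOT x5 OR x4 OR NOT x1) AND (x3 OR NOT x5 OR NOT x4 OR x1) AND (x3 OR NOT x5 OR NOT x4 OR NOT x1) AND (NOT x3 OR x5 OR x4 OR x1) AND (NOT x3 OR x5 OR x4 OR NOT x1) AND (NOT x3 OR x5 OR NOT x4 OR x1) AND (NOT x3 OR x5 OR NOT x4 OR NOT x1) AND (NOT x3 OR NOT x5 OR x4 OR x1) AND (NOT x3 OR NOT x5 OR x4 OR NOT x1) AND (NOT x3 OR NOT x5 OR NOT x4 OR x1) AND (NOT x3 OR NOT x5 OR NOT x4 OR NOT x1)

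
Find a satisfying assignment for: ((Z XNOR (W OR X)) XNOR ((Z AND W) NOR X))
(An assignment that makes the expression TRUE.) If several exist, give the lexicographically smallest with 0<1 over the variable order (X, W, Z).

X=0, W=0, Z=0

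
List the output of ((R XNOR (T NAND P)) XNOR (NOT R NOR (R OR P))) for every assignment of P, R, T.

P | R | T | Output
------------------
0 | 0 | 0 | 1
0 | 0 | 1 | 1
0 | 1 | 0 | 0
0 | 1 | 1 | 0
1 | 0 | 0 | 1
1 | 0 | 1 | 0
1 | 1 | 0 | 0
1 | 1 | 1 | 1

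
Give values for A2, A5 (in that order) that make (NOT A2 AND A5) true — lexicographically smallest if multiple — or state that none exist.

A2=0, A5=1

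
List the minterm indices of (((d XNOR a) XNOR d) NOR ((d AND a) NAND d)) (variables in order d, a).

Σm() = FALSE (no minterms)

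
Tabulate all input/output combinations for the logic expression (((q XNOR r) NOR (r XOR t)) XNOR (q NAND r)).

q | r | t | Output
------------------
0 | 0 | 0 | 0
0 | 0 | 1 | 0
0 | 1 | 0 | 0
0 | 1 | 1 | 1
1 | 0 | 0 | 1
1 | 0 | 1 | 0
1 | 1 | 0 | 1
1 | 1 | 1 | 1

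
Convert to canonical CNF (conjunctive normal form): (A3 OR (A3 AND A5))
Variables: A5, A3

(A5 OR A3) AND (NOT A5 OR A3)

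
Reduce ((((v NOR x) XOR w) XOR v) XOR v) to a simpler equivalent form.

By XOR self-cancellation ((E XOR v) XOR v = E):
= ((v NOR x) XOR w)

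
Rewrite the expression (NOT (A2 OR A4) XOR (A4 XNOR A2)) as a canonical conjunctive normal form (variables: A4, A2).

(A4 OR A2) AND (A4 OR NOT A2) AND (NOT A4 OR A2)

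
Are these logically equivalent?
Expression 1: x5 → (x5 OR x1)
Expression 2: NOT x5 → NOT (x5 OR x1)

No, Inverse is not equivalent to original (counterexample: x1=1, x5=0)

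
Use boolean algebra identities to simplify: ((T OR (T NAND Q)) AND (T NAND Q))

By absorption (E AND (E OR v) = E):
= (T NAND Q)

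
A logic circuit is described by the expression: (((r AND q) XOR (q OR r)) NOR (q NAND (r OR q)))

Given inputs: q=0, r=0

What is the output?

Substituting: (((0 AND 0) XOR (0 OR 0)) NOR (0 NAND (0 OR 0)))
= 0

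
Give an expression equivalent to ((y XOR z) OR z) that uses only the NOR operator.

((((((y NOR z) NOR (y NOR z)) NOR ((y NOR z) NOR (y NOR z))) NOR ((((y NOR y) NOR (z NOR z)) NOR ((y NOR y) NOR (z NOR z))) NOR (((y NOR y) NOR (z NOR z)) NOR ((y NOR y) NOR (z NOR z))))) NOR z) NOR (((((y NOR z) NOR (y NOR z)) NOR ((y NOR z) NOR (y NOR z))) NOR ((((y NOR y) NOR (z NOR z)) NOR ((y NOR y) NOR (z NOR z))) NOR (((y NOR y) NOR (z NOR z)) NOR ((y NOR y) NOR (z NOR z))))) NOR z))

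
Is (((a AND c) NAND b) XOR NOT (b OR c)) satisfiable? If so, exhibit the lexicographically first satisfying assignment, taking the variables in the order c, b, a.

c=0, b=1, a=0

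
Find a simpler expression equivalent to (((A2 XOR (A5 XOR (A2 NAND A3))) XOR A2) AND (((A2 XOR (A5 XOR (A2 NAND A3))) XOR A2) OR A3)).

By absorption (E AND (E OR v) = E) then XOR self-cancellation ((E XOR v) XOR v = E):
= (A5 XOR (A2 NAND A3))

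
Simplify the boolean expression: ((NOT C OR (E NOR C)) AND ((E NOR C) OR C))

By distribution ((E OR v) AND (E OR NOT v) = E):
= (E NOR C)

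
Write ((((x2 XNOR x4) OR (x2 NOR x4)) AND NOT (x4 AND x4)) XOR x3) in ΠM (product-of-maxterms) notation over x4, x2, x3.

ΠM(1, 2, 4, 6) = (x4 OR x2 OR NOT x3) AND (x4 OR NOT x2 OR x3) AND (NOT x4 OR x2 OR x3) AND (NOT x4 OR NOT x2 OR x3)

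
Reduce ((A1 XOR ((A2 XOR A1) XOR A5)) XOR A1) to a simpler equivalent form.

By XOR self-cancellation ((E XOR v) XOR v = E):
= ((A2 XOR A1) XOR A5)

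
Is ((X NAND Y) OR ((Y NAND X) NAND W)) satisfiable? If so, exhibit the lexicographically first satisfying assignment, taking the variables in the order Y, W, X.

Y=0, W=0, X=0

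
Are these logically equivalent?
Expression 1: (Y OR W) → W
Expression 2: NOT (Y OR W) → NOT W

No, Inverse is not equivalent to original (counterexample: W=0, Y=1)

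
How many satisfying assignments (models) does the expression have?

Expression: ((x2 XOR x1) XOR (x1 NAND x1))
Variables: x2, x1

Satisfying assignments: (0,0), (0,1)
Count: 2 out of 4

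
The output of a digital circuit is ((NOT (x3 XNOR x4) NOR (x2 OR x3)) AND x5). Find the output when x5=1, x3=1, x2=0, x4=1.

Substituting: ((NOT (1 XNOR 1) NOR (0 OR 1)) AND 1)
= 0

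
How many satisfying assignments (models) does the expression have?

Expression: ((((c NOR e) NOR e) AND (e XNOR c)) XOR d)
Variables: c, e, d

Satisfying assignments: (0,0,1), (0,1,1), (1,0,1), (1,1,1)
Count: 4 out of 8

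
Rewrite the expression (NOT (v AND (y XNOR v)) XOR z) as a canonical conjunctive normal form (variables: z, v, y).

(z OR NOT v OR NOT y) AND (NOT z OR v OR y) AND (NOT z OR v OR NOT y) AND (NOT z OR NOT v OR y)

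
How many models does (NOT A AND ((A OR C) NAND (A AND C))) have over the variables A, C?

Satisfying assignments: (0,0), (0,1)
Count: 2 out of 4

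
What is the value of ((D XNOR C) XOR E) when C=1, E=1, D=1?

Substituting: ((1 XNOR 1) XOR 1)
= 0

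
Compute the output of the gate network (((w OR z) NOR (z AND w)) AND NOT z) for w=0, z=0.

Substituting: (((0 OR 0) NOR (0 AND 0)) AND NOT 0)
= 1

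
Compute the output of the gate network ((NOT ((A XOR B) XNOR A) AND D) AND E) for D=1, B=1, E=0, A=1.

Substituting: ((NOT ((1 XOR 1) XNOR 1) AND 1) AND 0)
= 0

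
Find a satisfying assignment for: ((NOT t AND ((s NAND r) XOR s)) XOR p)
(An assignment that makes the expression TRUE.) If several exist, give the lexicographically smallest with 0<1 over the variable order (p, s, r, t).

p=0, s=0, r=0, t=0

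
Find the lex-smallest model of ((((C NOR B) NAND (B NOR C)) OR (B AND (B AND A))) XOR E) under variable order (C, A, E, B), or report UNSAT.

C=0, A=0, E=0, B=1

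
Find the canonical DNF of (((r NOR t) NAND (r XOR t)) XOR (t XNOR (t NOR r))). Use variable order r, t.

(NOT r AND NOT t) OR (NOT r AND t) OR (r AND t)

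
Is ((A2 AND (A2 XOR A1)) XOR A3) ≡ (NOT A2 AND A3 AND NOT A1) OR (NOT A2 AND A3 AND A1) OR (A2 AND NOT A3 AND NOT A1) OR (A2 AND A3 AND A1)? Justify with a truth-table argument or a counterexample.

Yes, they are equivalent — the two output columns agree on all 8 assignments:
A2 | A3 | A1 | Expression 1 | Expression 2
------------------------------------------
0 | 0 | 0 | 0 | 0
0 | 0 | 1 | 0 | 0
0 | 1 | 0 | 1 | 1
0 | 1 | 1 | 1 | 1
1 | 0 | 0 | 1 | 1
1 | 0 | 1 | 0 | 0
1 | 1 | 0 | 0 | 0
1 | 1 | 1 | 1 | 1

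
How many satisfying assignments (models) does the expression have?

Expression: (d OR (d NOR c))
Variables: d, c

Satisfying assignments: (0,0), (1,0), (1,1)
Count: 3 out of 4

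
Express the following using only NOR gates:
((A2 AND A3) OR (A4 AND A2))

((((A2 NOR A2) NOR (A3 NOR A3)) NOR ((A4 NOR A4) NOR (A2 NOR A2))) NOR (((A2 NOR A2) NOR (A3 NOR A3)) NOR ((A4 NOR A4) NOR (A2 NOR A2))))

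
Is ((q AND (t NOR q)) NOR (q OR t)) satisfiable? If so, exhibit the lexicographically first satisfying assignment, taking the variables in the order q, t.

q=0, t=0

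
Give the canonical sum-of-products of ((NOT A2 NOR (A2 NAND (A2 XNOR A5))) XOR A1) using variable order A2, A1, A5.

Σm(2, 3, 5, 6) = (NOT A2 AND A1 AND NOT A5) OR (NOT A2 AND A1 AND A5) OR (A2 AND NOT A1 AND A5) OR (A2 AND A1 AND NOT A5)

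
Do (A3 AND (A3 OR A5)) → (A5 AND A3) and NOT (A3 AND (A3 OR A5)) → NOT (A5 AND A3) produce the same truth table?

No, Inverse is not equivalent to original (counterexample: A5=0, A3=1)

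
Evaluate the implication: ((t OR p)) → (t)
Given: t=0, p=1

Antecedent ((t OR p)) = 1; consequent (t) = 0.
1 → 0 = 0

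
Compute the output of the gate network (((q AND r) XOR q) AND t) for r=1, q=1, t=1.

Substituting: (((1 AND 1) XOR 1) AND 1)
= 0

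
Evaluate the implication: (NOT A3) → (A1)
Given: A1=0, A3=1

Antecedent (NOT A3) = 0; consequent (A1) = 0.
0 → 0 = 1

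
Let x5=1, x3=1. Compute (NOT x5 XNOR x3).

Substituting: (NOT 1 XNOR 1)
= 0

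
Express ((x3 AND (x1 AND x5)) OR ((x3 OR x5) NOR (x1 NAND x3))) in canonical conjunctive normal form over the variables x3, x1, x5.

(x3 OR x1 OR x5) AND (x3 OR x1 OR NOT x5) AND (x3 OR NOT x1 OR x5) AND (x3 OR NOT x1 OR NOT x5) AND (NOT x3 OR x1 OR x5) AND (NOT x3 OR x1 OR NOT x5) AND (NOT x3 OR NOT x1 OR x5)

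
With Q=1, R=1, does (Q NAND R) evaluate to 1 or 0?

Substituting: (1 NAND 1)
= 0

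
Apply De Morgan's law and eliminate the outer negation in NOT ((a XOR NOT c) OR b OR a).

NOT (a XOR NOT c) AND NOT b AND NOT a
De Morgan's: NOT(OR of terms) = AND of negations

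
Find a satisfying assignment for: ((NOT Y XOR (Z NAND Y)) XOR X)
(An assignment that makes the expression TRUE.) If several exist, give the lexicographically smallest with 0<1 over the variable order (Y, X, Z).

Y=0, X=1, Z=0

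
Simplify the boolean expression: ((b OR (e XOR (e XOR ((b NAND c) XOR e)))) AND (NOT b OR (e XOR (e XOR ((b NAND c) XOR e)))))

By distribution ((E OR v) AND (E OR NOT v) = E) then XOR self-cancellation ((E XOR v) XOR v = E):
= ((b NAND c) XOR e)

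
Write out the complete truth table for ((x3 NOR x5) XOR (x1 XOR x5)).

x1 | x3 | x5 | Output
---------------------
0 | 0 | 0 | 1
0 | 0 | 1 | 1
0 | 1 | 0 | 0
0 | 1 | 1 | 1
1 | 0 | 0 | 0
1 | 0 | 1 | 0
1 | 1 | 0 | 1
1 | 1 | 1 | 0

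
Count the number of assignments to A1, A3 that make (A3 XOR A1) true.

Satisfying assignments: (0,1), (1,0)
Count: 2 out of 4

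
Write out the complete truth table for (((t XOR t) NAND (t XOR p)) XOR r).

p | t | r | Output
------------------
0 | 0 | 0 | 1
0 | 0 | 1 | 0
0 | 1 | 0 | 1
0 | 1 | 1 | 0
1 | 0 | 0 | 1
1 | 0 | 1 | 0
1 | 1 | 0 | 1
1 | 1 | 1 | 0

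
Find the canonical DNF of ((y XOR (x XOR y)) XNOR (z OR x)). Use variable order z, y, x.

(NOT z AND NOT y AND NOT x) OR (NOT z AND NOT y AND x) OR (NOT z AND y AND NOT x) OR (NOT z AND y AND x) OR (z AND NOT y AND x) OR (z AND y AND x)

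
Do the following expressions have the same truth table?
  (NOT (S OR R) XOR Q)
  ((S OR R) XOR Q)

No. Counterexample: with Q=0, S=0, R=0, Expression 1 = 1 but Expression 2 = 0.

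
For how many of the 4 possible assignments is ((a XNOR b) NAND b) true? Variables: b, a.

Satisfying assignments: (0,0), (0,1), (1,0)
Count: 3 out of 4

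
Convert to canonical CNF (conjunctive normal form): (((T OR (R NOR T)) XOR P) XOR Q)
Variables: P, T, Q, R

(P OR T OR Q OR NOT R) AND (P OR T OR NOT Q OR R) AND (P OR NOT T OR NOT Q OR R) AND (P OR NOT T OR NOT Q OR NOT R) AND (NOT P OR T OR Q OR R) AND (NOT P OR T OR NOT Q OR NOT R) AND (NOT P OR NOT T OR Q OR R) AND (NOT P OR NOT T OR Q OR NOT R)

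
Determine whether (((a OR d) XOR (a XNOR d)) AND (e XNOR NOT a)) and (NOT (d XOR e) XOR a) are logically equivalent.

No. Counterexample: with a=0, d=0, e=0, Expression 1 = 0 but Expression 2 = 1.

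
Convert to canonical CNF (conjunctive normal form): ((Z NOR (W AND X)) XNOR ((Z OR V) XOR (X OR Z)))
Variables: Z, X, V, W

(Z OR X OR V OR W) AND (Z OR X OR V OR NOT W) AND (Z OR NOT X OR V OR NOT W) AND (Z OR NOT X OR NOT V OR W)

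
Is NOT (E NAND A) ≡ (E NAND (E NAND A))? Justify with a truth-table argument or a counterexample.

No. Counterexample: with E=0, A=0, Expression 1 = 0 but Expression 2 = 1.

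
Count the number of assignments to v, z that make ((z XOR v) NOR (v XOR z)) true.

Satisfying assignments: (0,0), (1,1)
Count: 2 out of 4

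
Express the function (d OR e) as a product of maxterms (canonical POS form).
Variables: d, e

ΠM(0) = (d OR e)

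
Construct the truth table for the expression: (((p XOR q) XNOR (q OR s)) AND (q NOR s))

s | q | p | Output
------------------
0 | 0 | 0 | 1
0 | 0 | 1 | 0
0 | 1 | 0 | 0
0 | 1 | 1 | 0
1 | 0 | 0 | 0
1 | 0 | 1 | 0
1 | 1 | 0 | 0
1 | 1 | 1 | 0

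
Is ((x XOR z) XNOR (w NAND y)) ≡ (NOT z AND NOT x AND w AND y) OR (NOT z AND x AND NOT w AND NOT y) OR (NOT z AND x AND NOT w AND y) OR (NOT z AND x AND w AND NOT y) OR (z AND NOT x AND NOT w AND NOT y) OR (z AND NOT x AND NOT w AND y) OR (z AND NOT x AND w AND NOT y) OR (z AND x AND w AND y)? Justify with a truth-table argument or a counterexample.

Yes, they are equivalent — the two output columns agree on all 16 assignments:
z | x | w | y | Expression 1 | Expression 2
-------------------------------------------
0 | 0 | 0 | 0 | 0 | 0
0 | 0 | 0 | 1 | 0 | 0
0 | 0 | 1 | 0 | 0 | 0
0 | 0 | 1 | 1 | 1 | 1
0 | 1 | 0 | 0 | 1 | 1
0 | 1 | 0 | 1 | 1 | 1
0 | 1 | 1 | 0 | 1 | 1
0 | 1 | 1 | 1 | 0 | 0
1 | 0 | 0 | 0 | 1 | 1
1 | 0 | 0 | 1 | 1 | 1
1 | 0 | 1 | 0 | 1 | 1
1 | 0 | 1 | 1 | 0 | 0
1 | 1 | 0 | 0 | 0 | 0
1 | 1 | 0 | 1 | 0 | 0
1 | 1 | 1 | 0 | 0 | 0
1 | 1 | 1 | 1 | 1 | 1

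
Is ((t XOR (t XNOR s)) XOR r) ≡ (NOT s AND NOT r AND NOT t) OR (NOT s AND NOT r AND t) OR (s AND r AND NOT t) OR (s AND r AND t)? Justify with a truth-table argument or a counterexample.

Yes, they are equivalent — the two output columns agree on all 8 assignments:
s | r | t | Expression 1 | Expression 2
---------------------------------------
0 | 0 | 0 | 1 | 1
0 | 0 | 1 | 1 | 1
0 | 1 | 0 | 0 | 0
0 | 1 | 1 | 0 | 0
1 | 0 | 0 | 0 | 0
1 | 0 | 1 | 0 | 0
1 | 1 | 0 | 1 | 1
1 | 1 | 1 | 1 | 1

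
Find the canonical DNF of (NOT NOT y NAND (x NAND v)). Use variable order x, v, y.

(NOT x AND NOT v AND NOT y) OR (NOT x AND v AND NOT y) OR (x AND NOT v AND NOT y) OR (x AND v AND NOT y) OR (x AND v AND y)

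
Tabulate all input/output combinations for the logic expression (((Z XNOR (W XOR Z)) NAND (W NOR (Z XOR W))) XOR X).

X | Z | W | Output
------------------
0 | 0 | 0 | 0
0 | 0 | 1 | 1
0 | 1 | 0 | 1
0 | 1 | 1 | 1
1 | 0 | 0 | 1
1 | 0 | 1 | 0
1 | 1 | 0 | 0
1 | 1 | 1 | 0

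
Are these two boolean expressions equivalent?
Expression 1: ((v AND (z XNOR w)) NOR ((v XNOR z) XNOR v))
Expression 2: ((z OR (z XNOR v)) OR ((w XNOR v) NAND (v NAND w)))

No. Counterexample: with w=0, z=0, v=1, Expression 1 = 0 but Expression 2 = 1.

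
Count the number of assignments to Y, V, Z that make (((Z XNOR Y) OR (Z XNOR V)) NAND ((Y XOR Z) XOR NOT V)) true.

Satisfying assignments: (0,0,1), (0,1,0), (1,0,0), (1,1,0), (1,1,1)
Count: 5 out of 8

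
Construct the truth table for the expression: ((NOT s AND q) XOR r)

r | q | s | Output
------------------
0 | 0 | 0 | 0
0 | 0 | 1 | 0
0 | 1 | 0 | 1
0 | 1 | 1 | 0
1 | 0 | 0 | 1
1 | 0 | 1 | 1
1 | 1 | 0 | 0
1 | 1 | 1 | 1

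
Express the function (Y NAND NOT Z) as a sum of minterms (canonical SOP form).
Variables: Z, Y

Σm(0, 2, 3) = (NOT Z AND NOT Y) OR (Z AND NOT Y) OR (Z AND Y)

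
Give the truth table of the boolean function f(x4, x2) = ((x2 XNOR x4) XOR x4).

x4 | x2 | Output
----------------
0 | 0 | 1
0 | 1 | 0
1 | 0 | 1
1 | 1 | 0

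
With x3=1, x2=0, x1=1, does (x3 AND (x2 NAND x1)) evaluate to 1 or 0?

Substituting: (1 AND (0 NAND 1))
= 1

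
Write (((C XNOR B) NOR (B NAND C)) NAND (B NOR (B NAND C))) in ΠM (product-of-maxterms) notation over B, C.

ΠM() = TRUE (no maxterms)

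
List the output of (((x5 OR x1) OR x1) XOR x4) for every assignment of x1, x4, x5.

x1 | x4 | x5 | Output
---------------------
0 | 0 | 0 | 0
0 | 0 | 1 | 1
0 | 1 | 0 | 1
0 | 1 | 1 | 0
1 | 0 | 0 | 1
1 | 0 | 1 | 1
1 | 1 | 0 | 0
1 | 1 | 1 | 0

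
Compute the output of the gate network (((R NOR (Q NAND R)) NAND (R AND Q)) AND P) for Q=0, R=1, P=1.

Substituting: (((1 NOR (0 NAND 1)) NAND (1 AND 0)) AND 1)
= 1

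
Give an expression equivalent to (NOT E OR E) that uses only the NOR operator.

(((E NOR E) NOR E) NOR ((E NOR E) NOR E))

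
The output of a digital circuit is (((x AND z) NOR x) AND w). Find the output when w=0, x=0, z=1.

Substituting: (((0 AND 1) NOR 0) AND 0)
= 0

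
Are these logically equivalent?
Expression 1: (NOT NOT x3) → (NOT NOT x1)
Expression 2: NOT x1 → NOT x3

Yes, Contrapositive is always equivalent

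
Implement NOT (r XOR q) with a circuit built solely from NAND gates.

(((r NAND (r NAND q)) NAND (q NAND (r NAND q))) NAND ((r NAND (r NAND q)) NAND (q NAND (r NAND q))))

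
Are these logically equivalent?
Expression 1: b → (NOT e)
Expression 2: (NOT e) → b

No, Converse is not equivalent to original (counterexample: e=0, b=0)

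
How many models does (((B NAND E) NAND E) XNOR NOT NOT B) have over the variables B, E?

Satisfying assignments: (0,1), (1,0), (1,1)
Count: 3 out of 4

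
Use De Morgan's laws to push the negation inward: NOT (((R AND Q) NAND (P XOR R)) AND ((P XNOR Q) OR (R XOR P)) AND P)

NOT ((R AND Q) NAND (P XOR R)) OR NOT ((P XNOR Q) OR (R XOR P)) OR NOT P
De Morgan's: NOT(AND of terms) = OR of negations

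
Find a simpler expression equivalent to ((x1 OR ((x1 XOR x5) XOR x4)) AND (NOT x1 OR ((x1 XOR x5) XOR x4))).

By distribution ((E OR v) AND (E OR NOT v) = E):
= ((x1 XOR x5) XOR x4)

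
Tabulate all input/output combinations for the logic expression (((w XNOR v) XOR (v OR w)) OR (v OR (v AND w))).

v | w | Output
--------------
0 | 0 | 1
0 | 1 | 1
1 | 0 | 1
1 | 1 | 1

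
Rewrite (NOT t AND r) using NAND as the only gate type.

(((t NAND t) NAND r) NAND ((t NAND t) NAND r))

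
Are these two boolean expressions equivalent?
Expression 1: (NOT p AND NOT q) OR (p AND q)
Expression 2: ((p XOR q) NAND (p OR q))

Yes, they are equivalent — the two output columns agree on all 4 assignments:
p | q | Expression 1 | Expression 2
-----------------------------------
0 | 0 | 1 | 1
0 | 1 | 0 | 0
1 | 0 | 0 | 0
1 | 1 | 1 | 1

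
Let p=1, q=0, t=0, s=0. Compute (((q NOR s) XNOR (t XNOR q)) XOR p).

Substituting: (((0 NOR 0) XNOR (0 XNOR 0)) XOR 1)
= 0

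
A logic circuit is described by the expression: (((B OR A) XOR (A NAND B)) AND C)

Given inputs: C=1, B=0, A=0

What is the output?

Substituting: (((0 OR 0) XOR (0 NAND 0)) AND 1)
= 1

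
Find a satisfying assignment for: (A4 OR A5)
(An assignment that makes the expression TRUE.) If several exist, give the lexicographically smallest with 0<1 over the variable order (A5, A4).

A5=0, A4=1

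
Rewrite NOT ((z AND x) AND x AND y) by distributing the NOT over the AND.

NOT (z AND x) OR NOT x OR NOT y
De Morgan's: NOT(AND of terms) = OR of negations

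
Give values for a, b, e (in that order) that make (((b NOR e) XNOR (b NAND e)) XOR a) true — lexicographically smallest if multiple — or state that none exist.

a=0, b=0, e=0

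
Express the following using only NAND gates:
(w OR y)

((w NAND w) NAND (y NAND y))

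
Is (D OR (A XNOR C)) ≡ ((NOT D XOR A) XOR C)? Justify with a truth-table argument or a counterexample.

No. Counterexample: with A=0, D=1, C=0, Expression 1 = 1 but Expression 2 = 0.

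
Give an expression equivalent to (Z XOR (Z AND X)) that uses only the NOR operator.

((((Z NOR ((Z NOR Z) NOR (X NOR X))) NOR (Z NOR ((Z NOR Z) NOR (X NOR X)))) NOR ((Z NOR ((Z NOR Z) NOR (X NOR X))) NOR (Z NOR ((Z NOR Z) NOR (X NOR X))))) NOR ((((Z NOR Z) NOR (((Z NOR Z) NOR (X NOR X)) NOR ((Z NOR Z) NOR (X NOR X)))) NOR ((Z NOR Z) NOR (((Z NOR Z) NOR (X NOR X)) NOR ((Z NOR Z) NOR (X NOR X))))) NOR (((Z NOR Z) NOR (((Z NOR Z) NOR (X NOR X)) NOR ((Z NOR Z) NOR (X NOR X)))) NOR ((Z NOR Z) NOR (((Z NOR Z) NOR (X NOR X)) NOR ((Z NOR Z) NOR (X NOR X)))))))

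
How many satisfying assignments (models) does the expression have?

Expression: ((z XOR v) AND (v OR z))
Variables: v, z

Satisfying assignments: (0,1), (1,0)
Count: 2 out of 4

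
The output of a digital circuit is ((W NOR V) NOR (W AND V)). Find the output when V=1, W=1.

Substituting: ((1 NOR 1) NOR (1 AND 1))
= 0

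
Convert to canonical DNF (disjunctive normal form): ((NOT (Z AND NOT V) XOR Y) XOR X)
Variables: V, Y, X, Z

(NOT V AND NOT Y AND NOT X AND NOT Z) OR (NOT V AND NOT Y AND X AND Z) OR (NOT V AND Y AND NOT X AND Z) OR (NOT V AND Y AND X AND NOT Z) OR (V AND NOT Y AND NOT X AND NOT Z) OR (V AND NOT Y AND NOT X AND Z) OR (V AND Y AND X AND NOT Z) OR (V AND Y AND X AND Z)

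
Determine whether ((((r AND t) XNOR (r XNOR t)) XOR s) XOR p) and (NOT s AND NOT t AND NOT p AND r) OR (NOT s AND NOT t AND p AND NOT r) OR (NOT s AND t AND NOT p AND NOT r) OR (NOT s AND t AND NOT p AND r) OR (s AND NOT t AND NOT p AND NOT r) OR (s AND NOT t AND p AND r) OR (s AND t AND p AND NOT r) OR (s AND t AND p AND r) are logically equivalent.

Yes, they are equivalent — the two output columns agree on all 16 assignments:
s | t | p | r | Expression 1 | Expression 2
-------------------------------------------
0 | 0 | 0 | 0 | 0 | 0
0 | 0 | 0 | 1 | 1 | 1
0 | 0 | 1 | 0 | 1 | 1
0 | 0 | 1 | 1 | 0 | 0
0 | 1 | 0 | 0 | 1 | 1
0 | 1 | 0 | 1 | 1 | 1
0 | 1 | 1 | 0 | 0 | 0
0 | 1 | 1 | 1 | 0 | 0
1 | 0 | 0 | 0 | 1 | 1
1 | 0 | 0 | 1 | 0 | 0
1 | 0 | 1 | 0 | 0 | 0
1 | 0 | 1 | 1 | 1 | 1
1 | 1 | 0 | 0 | 0 | 0
1 | 1 | 0 | 1 | 0 | 0
1 | 1 | 1 | 0 | 1 | 1
1 | 1 | 1 | 1 | 1 | 1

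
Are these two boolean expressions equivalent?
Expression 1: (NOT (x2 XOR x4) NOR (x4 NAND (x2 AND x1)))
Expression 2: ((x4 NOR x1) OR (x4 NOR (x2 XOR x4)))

No. Counterexample: with x4=0, x2=0, x1=0, Expression 1 = 0 but Expression 2 = 1.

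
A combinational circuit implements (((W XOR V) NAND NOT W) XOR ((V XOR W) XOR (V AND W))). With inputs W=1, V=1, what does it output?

Substituting: (((1 XOR 1) NAND NOT 1) XOR ((1 XOR 1) XOR (1 AND 1)))
= 0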